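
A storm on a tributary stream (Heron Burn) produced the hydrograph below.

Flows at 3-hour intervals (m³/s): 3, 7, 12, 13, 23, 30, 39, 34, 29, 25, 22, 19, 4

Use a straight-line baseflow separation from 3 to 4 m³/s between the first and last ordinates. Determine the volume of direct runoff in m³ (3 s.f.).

V ≈ 2.32 × 10^6 m³

Direct-runoff ordinates (Q − Q_b): 0.00, 3.92, 8.83, 9.75, 19.67, 26.58, 35.50, 30.42, 25.33, 21.25, 18.17, 15.08, 0.00 m³/s.
ΣQ_DR = 214.5 m³/s.
With Δt = 3 h = 10800 s, V = ΣQ_DR · Δt = 214.5 × 10800 = 2.32 × 10^6 m³.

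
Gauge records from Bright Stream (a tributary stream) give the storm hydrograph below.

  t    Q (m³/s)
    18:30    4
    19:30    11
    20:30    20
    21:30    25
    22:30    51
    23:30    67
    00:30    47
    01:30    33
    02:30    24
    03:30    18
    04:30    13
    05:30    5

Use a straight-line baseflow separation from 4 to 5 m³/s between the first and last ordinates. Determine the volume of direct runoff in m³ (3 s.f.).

V ≈ 9.50 × 10^5 m³

Direct-runoff ordinates (Q − Q_b): 0.00, 6.91, 15.82, 20.73, 46.64, 62.55, 42.45, 28.36, 19.27, 13.18, 8.09, 0.00 m³/s.
ΣQ_DR = 264.0 m³/s.
With Δt = 1 h = 3600 s, V = ΣQ_DR · Δt = 264.0 × 3600 = 9.50 × 10^5 m³.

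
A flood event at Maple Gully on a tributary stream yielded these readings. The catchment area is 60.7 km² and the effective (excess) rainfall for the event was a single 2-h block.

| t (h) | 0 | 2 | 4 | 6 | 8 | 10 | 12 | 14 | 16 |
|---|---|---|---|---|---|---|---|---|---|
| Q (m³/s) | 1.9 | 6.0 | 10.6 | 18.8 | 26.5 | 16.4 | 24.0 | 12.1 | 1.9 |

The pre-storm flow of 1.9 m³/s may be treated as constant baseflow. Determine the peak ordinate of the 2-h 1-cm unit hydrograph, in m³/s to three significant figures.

U_p ≈ 20.5 m³/s

Direct runoff: 0.0, 4.1, 8.7, 16.9, 24.6, 14.5, 22.1, 10.2, 0.0 m³/s; ΣQ_DR = 101.1 m³/s, peak = 24.6 m³/s.
Runoff depth d = ΣQ_DR·Δt / A = 101.1 × 7200 / (60.7 km²) = 11.99 mm.
The 1-cm UH is the DRH scaled by (10 mm)/d, so U_p = 24.6 × 10/11.99 = 20.5 m³/s.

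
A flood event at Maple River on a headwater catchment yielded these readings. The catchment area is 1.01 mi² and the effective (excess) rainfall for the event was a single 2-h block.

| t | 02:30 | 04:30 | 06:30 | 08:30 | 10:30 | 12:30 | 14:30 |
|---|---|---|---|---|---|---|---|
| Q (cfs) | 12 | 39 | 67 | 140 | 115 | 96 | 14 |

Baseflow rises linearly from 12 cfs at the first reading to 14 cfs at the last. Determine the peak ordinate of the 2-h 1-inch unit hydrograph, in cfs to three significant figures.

Direct runoff: 0.00, 26.67, 54.33, 127.00, 101.67, 82.33, 0.00 cfs; ΣQ_DR = 392.0 cfs, peak = 127.00 cfs.
Runoff depth d = ΣQ_DR·Δt / A = 392.0 × 7200 / (1.01 mi²) = 1.203 in.
The 1-inch UH is the DRH scaled by (1 in)/d, so U_p = 127.00 × 1/1.203 = 106 cfs.

U_p ≈ 106 cfs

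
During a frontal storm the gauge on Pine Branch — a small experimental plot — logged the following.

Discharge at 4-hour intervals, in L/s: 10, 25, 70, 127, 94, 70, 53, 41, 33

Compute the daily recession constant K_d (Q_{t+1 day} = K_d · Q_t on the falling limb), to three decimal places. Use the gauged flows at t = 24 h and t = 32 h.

Between t = 24 h and t = 32 h the flow falls from 53 to 33 L/s over 2×4 h = 8 h.
Per-interval ratio K = (33/53)^(1/2) = 0.7891; K_d = K^(24/4) = 0.241.

K_d ≈ 0.241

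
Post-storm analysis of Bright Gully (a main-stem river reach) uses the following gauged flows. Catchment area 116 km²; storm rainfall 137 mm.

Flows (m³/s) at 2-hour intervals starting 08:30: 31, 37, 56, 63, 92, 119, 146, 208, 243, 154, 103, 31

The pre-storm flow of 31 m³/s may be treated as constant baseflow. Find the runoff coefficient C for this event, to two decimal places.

ΣQ_DR = 911.0 m³/s; V = ΣQ_DR·Δt = 6.559 × 10^6 m³.
Runoff depth d = V / A = 56.54 mm.
C = d / P = 56.54 / 137 = 0.41.

C ≈ 0.41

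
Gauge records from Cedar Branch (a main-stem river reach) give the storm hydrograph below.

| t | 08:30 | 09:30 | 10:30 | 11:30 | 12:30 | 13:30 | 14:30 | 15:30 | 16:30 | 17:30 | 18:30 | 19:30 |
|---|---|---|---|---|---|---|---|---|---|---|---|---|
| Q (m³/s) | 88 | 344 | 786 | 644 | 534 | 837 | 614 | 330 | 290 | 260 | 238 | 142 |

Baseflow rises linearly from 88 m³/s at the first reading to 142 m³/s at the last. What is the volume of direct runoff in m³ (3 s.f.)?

V ≈ 1.34 × 10^7 m³

Direct-runoff ordinates (Q − Q_b): 0.00, 251.09, 688.18, 541.27, 426.36, 724.45, 496.55, 207.64, 162.73, 127.82, 100.91, 0.00 m³/s.
ΣQ_DR = 3727 m³/s.
With Δt = 1 h = 3600 s, V = ΣQ_DR · Δt = 3727 × 3600 = 1.34 × 10^7 m³.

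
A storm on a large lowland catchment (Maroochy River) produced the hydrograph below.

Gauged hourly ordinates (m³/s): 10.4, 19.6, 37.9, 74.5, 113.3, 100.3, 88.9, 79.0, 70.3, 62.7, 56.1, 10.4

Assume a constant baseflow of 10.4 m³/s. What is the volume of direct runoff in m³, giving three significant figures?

V ≈ 2.15 × 10^6 m³

Direct-runoff ordinates (Q − Q_b): 0.0, 9.2, 27.5, 64.1, 102.9, 89.9, 78.5, 68.6, 59.9, 52.3, 45.7, 0.0 m³/s.
ΣQ_DR = 598.6 m³/s.
With Δt = 1 h = 3600 s, V = ΣQ_DR · Δt = 598.6 × 3600 = 2.15 × 10^6 m³.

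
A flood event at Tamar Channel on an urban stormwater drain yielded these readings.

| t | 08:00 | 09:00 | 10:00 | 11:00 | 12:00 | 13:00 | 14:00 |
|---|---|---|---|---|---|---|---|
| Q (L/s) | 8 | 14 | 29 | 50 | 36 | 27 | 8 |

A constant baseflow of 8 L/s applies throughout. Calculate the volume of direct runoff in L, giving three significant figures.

Direct-runoff ordinates (Q − Q_b): 0.0, 6.0, 21.0, 42.0, 28.0, 19.0, 0.0 L/s.
ΣQ_DR = 116.0 L/s.
With Δt = 1 h = 3600 s, V = ΣQ_DR · Δt = 116.0 × 3600 = 4.18 × 10^5 L.

V ≈ 4.18 × 10^5 L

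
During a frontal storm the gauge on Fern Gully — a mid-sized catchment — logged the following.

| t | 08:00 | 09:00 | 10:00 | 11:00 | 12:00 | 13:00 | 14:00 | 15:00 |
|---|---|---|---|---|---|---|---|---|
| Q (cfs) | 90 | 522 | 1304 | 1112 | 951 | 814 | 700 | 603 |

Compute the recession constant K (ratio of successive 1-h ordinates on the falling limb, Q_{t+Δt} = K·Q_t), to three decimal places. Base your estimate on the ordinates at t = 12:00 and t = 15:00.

K ≈ 0.859

Using the recession-limb readings at t = 12:00 and t = 15:00: Q falls from 951 to 603 cfs over 3 intervals.
K = (Q₂/Q₁)^(1/3) = (603/951)^(1/3) = 0.859.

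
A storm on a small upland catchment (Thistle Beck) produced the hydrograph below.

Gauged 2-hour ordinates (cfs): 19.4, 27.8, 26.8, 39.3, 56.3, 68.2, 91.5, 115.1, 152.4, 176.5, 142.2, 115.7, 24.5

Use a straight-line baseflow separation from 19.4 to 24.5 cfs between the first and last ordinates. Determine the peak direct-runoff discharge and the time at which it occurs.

Q_p = 153.28 cfs at t = 18 h

Subtracting baseflow gives direct-runoff ordinates: 0.00, 7.97, 6.55, 18.62, 35.20, 46.67, 69.55, 92.72, 129.60, 153.28, 118.55, 91.62, 0.00 cfs.
The maximum is 153.28 cfs, occurring at the reading for t = 18 h.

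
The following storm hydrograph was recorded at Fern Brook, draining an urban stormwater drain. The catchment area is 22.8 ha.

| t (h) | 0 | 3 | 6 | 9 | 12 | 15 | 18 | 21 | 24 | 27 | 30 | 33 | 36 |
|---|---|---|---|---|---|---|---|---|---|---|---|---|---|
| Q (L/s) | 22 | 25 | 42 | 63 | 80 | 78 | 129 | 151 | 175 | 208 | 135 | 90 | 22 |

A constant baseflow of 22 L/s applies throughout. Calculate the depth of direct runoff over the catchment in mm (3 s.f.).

Direct runoff: 0.0, 3.0, 20.0, 41.0, 58.0, 56.0, 107.0, 129.0, 153.0, 186.0, 113.0, 68.0, 0.0 L/s; ΣQ_DR = 934.0 L/s.
V = ΣQ_DR · Δt = 934.0 × 10800 s = 1.009 × 10^7 L.
Over A = 22.8 ha, depth = V / A = 44.2 mm.

d ≈ 44.2 mm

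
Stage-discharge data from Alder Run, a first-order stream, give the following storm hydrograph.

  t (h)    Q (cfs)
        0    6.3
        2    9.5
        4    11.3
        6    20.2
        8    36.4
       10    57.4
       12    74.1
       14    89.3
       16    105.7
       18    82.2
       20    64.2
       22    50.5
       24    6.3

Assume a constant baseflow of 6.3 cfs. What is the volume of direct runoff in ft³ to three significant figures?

Direct-runoff ordinates (Q − Q_b): 0.0, 3.2, 5.0, 13.9, 30.1, 51.1, 67.8, 83.0, 99.4, 75.9, 57.9, 44.2, 0.0 cfs.
ΣQ_DR = 531.5 cfs.
With Δt = 2 h = 7200 s, V = ΣQ_DR · Δt = 531.5 × 7200 = 3.83 × 10^6 ft³.

V ≈ 3.83 × 10^6 ft³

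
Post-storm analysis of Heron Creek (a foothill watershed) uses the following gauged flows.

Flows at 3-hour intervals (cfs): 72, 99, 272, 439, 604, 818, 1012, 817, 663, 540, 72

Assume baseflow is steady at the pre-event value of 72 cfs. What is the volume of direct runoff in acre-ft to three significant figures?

Direct-runoff ordinates (Q − Q_b): 0.0, 27.0, 200.0, 367.0, 532.0, 746.0, 940.0, 745.0, 591.0, 468.0, 0.0 cfs.
ΣQ_DR = 4616 cfs.
With Δt = 3 h = 10800 s, V = ΣQ_DR · Δt = 4616 × 10800 = 4.99 × 10^7 ft³ = 1140 acre-ft.

V ≈ 1140 acre-ft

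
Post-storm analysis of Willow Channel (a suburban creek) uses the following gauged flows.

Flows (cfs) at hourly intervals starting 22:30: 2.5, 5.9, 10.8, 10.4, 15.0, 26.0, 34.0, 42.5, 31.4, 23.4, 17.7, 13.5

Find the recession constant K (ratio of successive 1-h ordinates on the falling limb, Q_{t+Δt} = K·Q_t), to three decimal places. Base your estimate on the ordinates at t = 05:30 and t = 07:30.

K ≈ 0.742

Using the recession-limb readings at t = 05:30 and t = 07:30: Q falls from 42.5 to 23.4 cfs over 2 intervals.
K = (Q₂/Q₁)^(1/2) = (23.4/42.5)^(1/2) = 0.742.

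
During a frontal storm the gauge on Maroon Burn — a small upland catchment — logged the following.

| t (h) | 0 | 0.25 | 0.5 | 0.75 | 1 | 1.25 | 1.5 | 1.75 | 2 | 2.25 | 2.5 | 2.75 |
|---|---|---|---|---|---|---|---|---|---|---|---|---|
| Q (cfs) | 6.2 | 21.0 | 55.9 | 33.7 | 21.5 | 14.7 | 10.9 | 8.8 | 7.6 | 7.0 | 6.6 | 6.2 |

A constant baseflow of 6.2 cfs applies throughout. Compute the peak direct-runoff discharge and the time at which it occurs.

Q_p = 49.7 cfs at t = 0.5 h

Subtracting baseflow gives direct-runoff ordinates: 0.0, 14.8, 49.7, 27.5, 15.3, 8.5, 4.7, 2.6, 1.4, 0.8, 0.4, 0.0 cfs.
The maximum is 49.7 cfs, occurring at the reading for t = 0.5 h.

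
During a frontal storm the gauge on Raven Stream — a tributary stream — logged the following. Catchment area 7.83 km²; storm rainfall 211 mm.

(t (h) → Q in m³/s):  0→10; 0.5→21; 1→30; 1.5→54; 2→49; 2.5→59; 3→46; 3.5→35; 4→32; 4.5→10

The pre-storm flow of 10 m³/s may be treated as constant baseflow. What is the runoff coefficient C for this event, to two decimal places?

C ≈ 0.27

ΣQ_DR = 246.0 m³/s; V = ΣQ_DR·Δt = 4.428 × 10^5 m³.
Runoff depth d = V / A = 56.55 mm.
C = d / P = 56.55 / 211 = 0.27.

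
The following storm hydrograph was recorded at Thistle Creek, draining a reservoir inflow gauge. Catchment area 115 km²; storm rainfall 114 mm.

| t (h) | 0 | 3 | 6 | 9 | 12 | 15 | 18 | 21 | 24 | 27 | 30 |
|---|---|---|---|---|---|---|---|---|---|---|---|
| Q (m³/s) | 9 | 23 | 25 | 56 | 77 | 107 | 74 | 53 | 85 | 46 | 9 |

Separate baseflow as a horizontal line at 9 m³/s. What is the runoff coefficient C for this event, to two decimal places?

C ≈ 0.38

ΣQ_DR = 465.0 m³/s; V = ΣQ_DR·Δt = 5.022 × 10^6 m³.
Runoff depth d = V / A = 43.67 mm.
C = d / P = 43.67 / 114 = 0.38.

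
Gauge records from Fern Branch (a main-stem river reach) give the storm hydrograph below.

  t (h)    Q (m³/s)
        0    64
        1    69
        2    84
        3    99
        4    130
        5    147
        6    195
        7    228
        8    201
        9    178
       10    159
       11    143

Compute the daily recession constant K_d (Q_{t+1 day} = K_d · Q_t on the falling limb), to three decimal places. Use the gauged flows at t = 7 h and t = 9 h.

K_d ≈ 0.051

Between t = 7 h and t = 9 h the flow falls from 228 to 178 m³/s over 2×1 h = 2 h.
Per-interval ratio K = (178/228)^(1/2) = 0.8836; K_d = K^(24/1) = 0.051.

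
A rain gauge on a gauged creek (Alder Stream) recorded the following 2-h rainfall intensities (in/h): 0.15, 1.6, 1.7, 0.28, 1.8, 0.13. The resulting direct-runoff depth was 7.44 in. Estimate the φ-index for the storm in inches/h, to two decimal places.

Only the 3 blocks with intensity above φ contribute runoff: 1.6, 1.7, 1.8 in/h.
Σ(I−φ)·Δt = d  ⇒  (1.6+1.7+1.8 − 3φ)·2 = 7.44
φ = (5.100 − 7.44/2) / 3 = 0.46 in/h.

φ ≈ 0.46 in/h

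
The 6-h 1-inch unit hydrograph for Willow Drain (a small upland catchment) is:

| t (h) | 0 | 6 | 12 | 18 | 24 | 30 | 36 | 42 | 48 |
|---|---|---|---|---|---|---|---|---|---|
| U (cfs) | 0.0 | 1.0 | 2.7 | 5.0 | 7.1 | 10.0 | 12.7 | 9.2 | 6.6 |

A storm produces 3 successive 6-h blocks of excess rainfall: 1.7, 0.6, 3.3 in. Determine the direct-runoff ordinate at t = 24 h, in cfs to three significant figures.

By discrete convolution, Q_j = Σ (P_i / 1 in) · U_{j−i}.
At t = 24 h (j=4): Q = (1.7/1)·7.1 + (0.6/1)·5.0 + (3.3/1)·2.7 = 24.0 cfs.

Q ≈ 24.0 cfs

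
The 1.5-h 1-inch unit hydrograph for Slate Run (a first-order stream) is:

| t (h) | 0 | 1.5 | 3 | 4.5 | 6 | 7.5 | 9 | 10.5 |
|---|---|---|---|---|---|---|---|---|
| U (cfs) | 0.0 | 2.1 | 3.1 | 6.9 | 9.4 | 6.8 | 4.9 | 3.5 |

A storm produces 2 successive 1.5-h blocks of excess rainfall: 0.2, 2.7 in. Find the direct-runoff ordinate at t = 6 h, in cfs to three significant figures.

Q ≈ 20.5 cfs

By discrete convolution, Q_j = Σ (P_i / 1 in) · U_{j−i}.
At t = 6 h (j=4): Q = (0.2/1)·9.4 + (2.7/1)·6.9 = 20.5 cfs.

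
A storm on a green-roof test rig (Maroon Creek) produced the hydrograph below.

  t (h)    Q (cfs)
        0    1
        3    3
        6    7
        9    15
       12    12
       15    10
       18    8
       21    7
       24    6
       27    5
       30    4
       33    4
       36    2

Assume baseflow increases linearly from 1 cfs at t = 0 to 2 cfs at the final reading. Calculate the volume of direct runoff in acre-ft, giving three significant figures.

Direct-runoff ordinates (Q − Q_b): 0.00, 1.92, 5.83, 13.75, 10.67, 8.58, 6.50, 5.42, 4.33, 3.25, 2.17, 2.08, 0.00 cfs.
ΣQ_DR = 64.50 cfs.
With Δt = 3 h = 10800 s, V = ΣQ_DR · Δt = 64.50 × 10800 = 6.97 × 10^5 ft³ = 16.0 acre-ft.

V ≈ 16.0 acre-ft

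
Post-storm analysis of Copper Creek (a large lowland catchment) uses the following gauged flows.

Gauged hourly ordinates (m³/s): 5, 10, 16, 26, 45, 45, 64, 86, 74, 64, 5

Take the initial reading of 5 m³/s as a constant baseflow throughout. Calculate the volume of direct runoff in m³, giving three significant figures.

Direct-runoff ordinates (Q − Q_b): 0.0, 5.0, 11.0, 21.0, 40.0, 40.0, 59.0, 81.0, 69.0, 59.0, 0.0 m³/s.
ΣQ_DR = 385.0 m³/s.
With Δt = 1 h = 3600 s, V = ΣQ_DR · Δt = 385.0 × 3600 = 1.39 × 10^6 m³.

V ≈ 1.39 × 10^6 m³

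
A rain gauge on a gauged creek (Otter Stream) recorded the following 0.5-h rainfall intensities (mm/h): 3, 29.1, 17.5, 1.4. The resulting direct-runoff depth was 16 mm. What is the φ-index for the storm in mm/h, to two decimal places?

φ ≈ 7.30 mm/h

Only the 2 blocks with intensity above φ contribute runoff: 29.1, 17.5 mm/h.
Σ(I−φ)·Δt = d  ⇒  (29.1+17.5 − 2φ)·0.5 = 16
φ = (46.60 − 16/0.5) / 2 = 7.30 mm/h.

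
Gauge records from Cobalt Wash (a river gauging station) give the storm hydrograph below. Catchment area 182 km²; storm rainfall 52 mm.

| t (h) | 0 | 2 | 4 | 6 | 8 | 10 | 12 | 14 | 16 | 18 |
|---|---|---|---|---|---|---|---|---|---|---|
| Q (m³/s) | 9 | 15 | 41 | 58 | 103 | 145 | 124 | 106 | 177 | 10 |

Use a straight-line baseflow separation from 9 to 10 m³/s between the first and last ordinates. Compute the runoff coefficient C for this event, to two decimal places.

C ≈ 0.53

ΣQ_DR = 693.0 m³/s; V = ΣQ_DR·Δt = 4.990 × 10^6 m³.
Runoff depth d = V / A = 27.42 mm.
C = d / P = 27.42 / 52 = 0.53.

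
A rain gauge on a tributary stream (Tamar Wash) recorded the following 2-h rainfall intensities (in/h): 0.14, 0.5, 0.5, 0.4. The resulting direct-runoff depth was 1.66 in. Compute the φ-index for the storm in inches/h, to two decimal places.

φ ≈ 0.19 in/h

Only the 3 blocks with intensity above φ contribute runoff: 0.5, 0.5, 0.4 in/h.
Σ(I−φ)·Δt = d  ⇒  (0.5+0.5+0.4 − 3φ)·2 = 1.66
φ = (1.400 − 1.66/2) / 3 = 0.19 in/h.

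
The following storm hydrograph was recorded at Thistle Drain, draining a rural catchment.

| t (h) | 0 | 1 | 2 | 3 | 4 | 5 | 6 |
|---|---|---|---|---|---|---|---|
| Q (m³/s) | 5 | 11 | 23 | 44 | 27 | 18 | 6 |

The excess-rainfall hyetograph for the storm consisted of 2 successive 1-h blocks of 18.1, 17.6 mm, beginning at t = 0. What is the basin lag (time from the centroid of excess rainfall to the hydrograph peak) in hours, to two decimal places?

t_L ≈ 2.01 h

Centroid of excess rainfall: t_c = Σ P_i·t̄_i / ΣP_i = 0.9930 h (block centres at 0.5, 1.5 h).
Hydrograph peak occurs at t = 3 h, so basin lag t_L = 3 − 0.9930 = 2.01 h.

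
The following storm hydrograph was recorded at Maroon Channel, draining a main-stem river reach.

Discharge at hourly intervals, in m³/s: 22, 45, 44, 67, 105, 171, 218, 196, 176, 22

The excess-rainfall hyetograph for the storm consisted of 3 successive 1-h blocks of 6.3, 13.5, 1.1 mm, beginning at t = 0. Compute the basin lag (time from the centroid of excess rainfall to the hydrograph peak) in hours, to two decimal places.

Centroid of excess rainfall: t_c = Σ P_i·t̄_i / ΣP_i = 1.2512 h (block centres at 0.5, 1.5, 2.5 h).
Hydrograph peak occurs at t = 6 h, so basin lag t_L = 6 − 1.2512 = 4.75 h.

t_L ≈ 4.75 h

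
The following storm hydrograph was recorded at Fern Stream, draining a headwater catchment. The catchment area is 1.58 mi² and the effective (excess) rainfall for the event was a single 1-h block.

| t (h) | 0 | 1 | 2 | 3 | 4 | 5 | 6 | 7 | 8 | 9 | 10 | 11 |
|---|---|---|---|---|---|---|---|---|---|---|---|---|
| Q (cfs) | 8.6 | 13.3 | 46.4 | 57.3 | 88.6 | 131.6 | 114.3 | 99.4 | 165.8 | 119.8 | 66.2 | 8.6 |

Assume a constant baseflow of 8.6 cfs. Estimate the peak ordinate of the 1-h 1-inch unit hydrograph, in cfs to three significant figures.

U_p ≈ 196 cfs

Direct runoff: 0.0, 4.7, 37.8, 48.7, 80.0, 123.0, 105.7, 90.8, 157.2, 111.2, 57.6, 0.0 cfs; ΣQ_DR = 816.7 cfs, peak = 157.2 cfs.
Runoff depth d = ΣQ_DR·Δt / A = 816.7 × 3600 / (1.58 mi²) = 0.8010 in.
The 1-inch UH is the DRH scaled by (1 in)/d, so U_p = 157.2 × 1/0.8010 = 196 cfs.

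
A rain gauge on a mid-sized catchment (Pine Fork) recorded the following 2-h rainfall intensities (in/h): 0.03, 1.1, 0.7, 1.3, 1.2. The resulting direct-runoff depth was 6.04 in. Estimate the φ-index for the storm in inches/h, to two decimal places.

Only the 4 blocks with intensity above φ contribute runoff: 1.1, 0.7, 1.3, 1.2 in/h.
Σ(I−φ)·Δt = d  ⇒  (1.1+0.7+1.3+1.2 − 4φ)·2 = 6.04
φ = (4.300 − 6.04/2) / 4 = 0.32 in/h.

φ ≈ 0.32 in/h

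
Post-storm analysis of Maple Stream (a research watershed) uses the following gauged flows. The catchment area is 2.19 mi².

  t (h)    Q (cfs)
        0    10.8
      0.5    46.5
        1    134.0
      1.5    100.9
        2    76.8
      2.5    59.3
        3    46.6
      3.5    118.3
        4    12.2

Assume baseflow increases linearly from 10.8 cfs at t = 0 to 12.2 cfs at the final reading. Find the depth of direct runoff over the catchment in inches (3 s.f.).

d ≈ 0.178 in

Direct runoff: 0.00, 35.52, 122.85, 89.58, 65.30, 47.62, 34.75, 106.28, 0.00 cfs; ΣQ_DR = 501.9 cfs.
V = ΣQ_DR · Δt = 501.9 × 1800 s = 9.034 × 10^5 ft³.
Over A = 2.19 mi², depth = V / A = 0.178 in.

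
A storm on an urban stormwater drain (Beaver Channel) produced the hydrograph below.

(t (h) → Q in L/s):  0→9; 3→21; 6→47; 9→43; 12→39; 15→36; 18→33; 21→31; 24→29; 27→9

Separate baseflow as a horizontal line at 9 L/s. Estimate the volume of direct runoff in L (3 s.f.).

V ≈ 2.24 × 10^6 L

Direct-runoff ordinates (Q − Q_b): 0.0, 12.0, 38.0, 34.0, 30.0, 27.0, 24.0, 22.0, 20.0, 0.0 L/s.
ΣQ_DR = 207.0 L/s.
With Δt = 3 h = 10800 s, V = ΣQ_DR · Δt = 207.0 × 10800 = 2.24 × 10^6 L.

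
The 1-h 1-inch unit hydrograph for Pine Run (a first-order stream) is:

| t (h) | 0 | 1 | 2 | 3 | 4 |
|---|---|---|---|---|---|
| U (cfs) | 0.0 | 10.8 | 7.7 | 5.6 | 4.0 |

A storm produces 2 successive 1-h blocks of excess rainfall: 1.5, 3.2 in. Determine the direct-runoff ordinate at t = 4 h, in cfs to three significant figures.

By discrete convolution, Q_j = Σ (P_i / 1 in) · U_{j−i}.
At t = 4 h (j=4): Q = (1.5/1)·4.0 + (3.2/1)·5.6 = 23.9 cfs.

Q ≈ 23.9 cfs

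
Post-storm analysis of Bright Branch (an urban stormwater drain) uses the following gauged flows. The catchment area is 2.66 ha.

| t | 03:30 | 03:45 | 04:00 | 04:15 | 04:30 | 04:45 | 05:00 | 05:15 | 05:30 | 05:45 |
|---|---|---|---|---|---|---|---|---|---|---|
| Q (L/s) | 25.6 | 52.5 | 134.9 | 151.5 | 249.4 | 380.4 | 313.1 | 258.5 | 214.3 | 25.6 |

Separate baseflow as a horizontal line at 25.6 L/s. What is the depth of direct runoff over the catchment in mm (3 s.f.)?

Direct runoff: 0.0, 26.9, 109.3, 125.9, 223.8, 354.8, 287.5, 232.9, 188.7, 0.0 L/s; ΣQ_DR = 1550 L/s.
V = ΣQ_DR · Δt = 1550 × 900 s = 1.395 × 10^6 L.
Over A = 2.66 ha, depth = V / A = 52.4 mm.

d ≈ 52.4 mm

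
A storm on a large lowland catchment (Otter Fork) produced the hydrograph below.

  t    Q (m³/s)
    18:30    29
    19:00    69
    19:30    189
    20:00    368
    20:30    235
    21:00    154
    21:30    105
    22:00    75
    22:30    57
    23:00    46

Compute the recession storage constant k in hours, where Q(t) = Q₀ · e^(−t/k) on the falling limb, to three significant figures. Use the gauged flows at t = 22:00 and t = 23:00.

On the falling limb, Q drops from 75 to 46 m³/s between t = 22:00 and t = 23:00 (Δt = 1 h).
k = −Δt / ln(Q₂/Q₁) = −1 / ln(46/75) = 2.05 h.

k ≈ 2.05 h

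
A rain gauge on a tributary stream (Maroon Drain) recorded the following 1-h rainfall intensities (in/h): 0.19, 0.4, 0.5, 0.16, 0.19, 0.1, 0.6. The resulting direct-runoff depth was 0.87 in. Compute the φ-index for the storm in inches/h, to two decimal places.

φ ≈ 0.21 in/h

Only the 3 blocks with intensity above φ contribute runoff: 0.4, 0.5, 0.6 in/h.
Σ(I−φ)·Δt = d  ⇒  (0.4+0.5+0.6 − 3φ)·1 = 0.87
φ = (1.500 − 0.87/1) / 3 = 0.21 in/h.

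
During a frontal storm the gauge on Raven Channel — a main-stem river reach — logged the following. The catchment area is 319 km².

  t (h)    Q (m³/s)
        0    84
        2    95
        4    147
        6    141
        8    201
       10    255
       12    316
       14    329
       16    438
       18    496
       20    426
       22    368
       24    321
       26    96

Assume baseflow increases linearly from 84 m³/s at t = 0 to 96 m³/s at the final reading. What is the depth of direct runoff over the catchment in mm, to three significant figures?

d ≈ 55.4 mm

Direct runoff: 0.00, 10.08, 61.15, 54.23, 113.31, 166.38, 226.46, 238.54, 346.62, 403.69, 332.77, 273.85, 225.92, 0.00 m³/s; ΣQ_DR = 2453 m³/s.
V = ΣQ_DR · Δt = 2453 × 7200 s = 1.766 × 10^7 m³.
Over A = 319 km², depth = V / A = 55.4 mm.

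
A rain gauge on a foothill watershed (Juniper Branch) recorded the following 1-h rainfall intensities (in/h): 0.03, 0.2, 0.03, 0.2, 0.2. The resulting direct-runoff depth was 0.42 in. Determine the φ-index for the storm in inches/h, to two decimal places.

Only the 3 blocks with intensity above φ contribute runoff: 0.2, 0.2, 0.2 in/h.
Σ(I−φ)·Δt = d  ⇒  (0.2+0.2+0.2 − 3φ)·1 = 0.42
φ = (0.6000 − 0.42/1) / 3 = 0.06 in/h.

φ ≈ 0.06 in/h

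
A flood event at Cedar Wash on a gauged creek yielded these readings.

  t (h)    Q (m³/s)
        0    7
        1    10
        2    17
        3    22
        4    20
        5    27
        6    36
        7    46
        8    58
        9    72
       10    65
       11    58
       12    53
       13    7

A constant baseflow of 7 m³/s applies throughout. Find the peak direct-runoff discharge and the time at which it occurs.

Q_p = 65.0 m³/s at t = 9 h

Subtracting baseflow gives direct-runoff ordinates: 0.0, 3.0, 10.0, 15.0, 13.0, 20.0, 29.0, 39.0, 51.0, 65.0, 58.0, 51.0, 46.0, 0.0 m³/s.
The maximum is 65.0 m³/s, occurring at the reading for t = 9 h.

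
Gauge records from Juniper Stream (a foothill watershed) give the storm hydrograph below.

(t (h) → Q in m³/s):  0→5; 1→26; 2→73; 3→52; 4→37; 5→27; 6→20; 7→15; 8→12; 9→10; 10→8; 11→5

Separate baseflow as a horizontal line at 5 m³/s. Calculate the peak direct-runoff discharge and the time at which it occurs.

Q_p = 68.0 m³/s at t = 2 h

Subtracting baseflow gives direct-runoff ordinates: 0.0, 21.0, 68.0, 47.0, 32.0, 22.0, 15.0, 10.0, 7.0, 5.0, 3.0, 0.0 m³/s.
The maximum is 68.0 m³/s, occurring at the reading for t = 2 h.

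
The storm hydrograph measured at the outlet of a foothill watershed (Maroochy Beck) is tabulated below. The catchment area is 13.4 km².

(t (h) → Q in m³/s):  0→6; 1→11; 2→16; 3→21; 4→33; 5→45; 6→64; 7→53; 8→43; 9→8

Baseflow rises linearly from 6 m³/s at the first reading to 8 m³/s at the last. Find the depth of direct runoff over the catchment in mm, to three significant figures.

Direct runoff: 0.00, 4.78, 9.56, 14.33, 26.11, 37.89, 56.67, 45.44, 35.22, 0.00 m³/s; ΣQ_DR = 230.0 m³/s.
V = ΣQ_DR · Δt = 230.0 × 3600 s = 8.280 × 10^5 m³.
Over A = 13.4 km², depth = V / A = 61.8 mm.

d ≈ 61.8 mm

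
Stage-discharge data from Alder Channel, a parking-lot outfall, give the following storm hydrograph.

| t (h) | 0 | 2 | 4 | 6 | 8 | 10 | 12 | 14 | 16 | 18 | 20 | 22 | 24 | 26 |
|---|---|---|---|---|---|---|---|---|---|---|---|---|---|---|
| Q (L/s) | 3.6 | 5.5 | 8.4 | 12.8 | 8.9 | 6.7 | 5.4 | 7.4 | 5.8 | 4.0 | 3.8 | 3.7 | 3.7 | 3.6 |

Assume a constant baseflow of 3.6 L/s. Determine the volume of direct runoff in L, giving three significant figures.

V ≈ 2.37 × 10^5 L

Direct-runoff ordinates (Q − Q_b): 0.0, 1.9, 4.8, 9.2, 5.3, 3.1, 1.8, 3.8, 2.2, 0.4, 0.2, 0.1, 0.1, 0.0 L/s.
ΣQ_DR = 32.90 L/s.
With Δt = 2 h = 7200 s, V = ΣQ_DR · Δt = 32.90 × 7200 = 2.37 × 10^5 L.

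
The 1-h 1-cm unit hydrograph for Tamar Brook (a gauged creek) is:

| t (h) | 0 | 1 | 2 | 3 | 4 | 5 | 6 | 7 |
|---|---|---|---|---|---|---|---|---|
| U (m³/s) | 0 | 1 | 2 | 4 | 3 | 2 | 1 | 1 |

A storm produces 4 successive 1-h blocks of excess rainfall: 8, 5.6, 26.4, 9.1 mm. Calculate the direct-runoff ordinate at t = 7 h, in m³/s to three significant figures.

Q ≈ 9.37 m³/s

By discrete convolution, Q_j = Σ (P_i / 10 mm) · U_{j−i}.
At t = 7 h (j=7): Q = (8/10)·1 + (5.6/10)·1 + (26.4/10)·2 + (9.1/10)·3 = 9.37 m³/s.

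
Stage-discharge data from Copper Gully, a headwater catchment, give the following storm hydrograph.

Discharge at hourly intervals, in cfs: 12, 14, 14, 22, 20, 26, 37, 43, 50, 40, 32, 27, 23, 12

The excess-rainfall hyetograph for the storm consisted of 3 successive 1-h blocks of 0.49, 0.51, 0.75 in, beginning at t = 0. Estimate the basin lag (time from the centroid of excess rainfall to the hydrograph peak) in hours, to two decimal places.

t_L ≈ 6.35 h

Centroid of excess rainfall: t_c = Σ P_i·t̄_i / ΣP_i = 1.6486 h (block centres at 0.5, 1.5, 2.5 h).
Hydrograph peak occurs at t = 8 h, so basin lag t_L = 8 − 1.6486 = 6.35 h.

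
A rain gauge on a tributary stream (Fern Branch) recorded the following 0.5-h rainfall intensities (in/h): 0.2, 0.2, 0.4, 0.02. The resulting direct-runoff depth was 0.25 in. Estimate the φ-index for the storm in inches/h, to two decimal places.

φ ≈ 0.10 in/h

Only the 3 blocks with intensity above φ contribute runoff: 0.2, 0.2, 0.4 in/h.
Σ(I−φ)·Δt = d  ⇒  (0.2+0.2+0.4 − 3φ)·0.5 = 0.25
φ = (0.8000 − 0.25/0.5) / 3 = 0.10 in/h.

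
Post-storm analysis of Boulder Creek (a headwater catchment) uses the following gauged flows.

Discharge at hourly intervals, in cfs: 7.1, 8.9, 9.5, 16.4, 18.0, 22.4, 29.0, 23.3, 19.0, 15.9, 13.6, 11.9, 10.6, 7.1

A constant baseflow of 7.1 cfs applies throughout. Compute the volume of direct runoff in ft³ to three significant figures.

Direct-runoff ordinates (Q − Q_b): 0.0, 1.8, 2.4, 9.3, 10.9, 15.3, 21.9, 16.2, 11.9, 8.8, 6.5, 4.8, 3.5, 0.0 cfs.
ΣQ_DR = 113.3 cfs.
With Δt = 1 h = 3600 s, V = ΣQ_DR · Δt = 113.3 × 3600 = 4.08 × 10^5 ft³.

V ≈ 4.08 × 10^5 ft³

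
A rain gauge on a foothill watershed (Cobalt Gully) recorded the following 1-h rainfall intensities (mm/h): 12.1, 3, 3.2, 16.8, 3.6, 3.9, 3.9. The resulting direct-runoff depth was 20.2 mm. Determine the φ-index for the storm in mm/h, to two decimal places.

Only the 2 blocks with intensity above φ contribute runoff: 12.1, 16.8 mm/h.
Σ(I−φ)·Δt = d  ⇒  (12.1+16.8 − 2φ)·1 = 20.2
φ = (28.90 − 20.2/1) / 2 = 4.35 mm/h.

φ ≈ 4.35 mm/h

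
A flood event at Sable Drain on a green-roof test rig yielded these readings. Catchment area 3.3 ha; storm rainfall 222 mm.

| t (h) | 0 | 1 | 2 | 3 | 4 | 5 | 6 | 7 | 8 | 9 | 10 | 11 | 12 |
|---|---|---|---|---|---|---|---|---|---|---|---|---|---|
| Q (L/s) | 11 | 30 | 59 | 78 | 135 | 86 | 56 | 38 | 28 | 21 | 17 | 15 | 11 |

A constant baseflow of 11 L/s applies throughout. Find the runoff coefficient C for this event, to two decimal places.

C ≈ 0.22

ΣQ_DR = 442.0 L/s; V = ΣQ_DR·Δt = 1.591 × 10^6 L.
Runoff depth d = V / A = 48.22 mm.
C = d / P = 48.22 / 222 = 0.22.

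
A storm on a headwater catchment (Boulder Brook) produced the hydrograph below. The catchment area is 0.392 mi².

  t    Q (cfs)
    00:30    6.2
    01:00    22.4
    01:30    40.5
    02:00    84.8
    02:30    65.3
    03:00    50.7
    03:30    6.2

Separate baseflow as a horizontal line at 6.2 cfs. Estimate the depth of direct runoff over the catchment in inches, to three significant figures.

Direct runoff: 0.0, 16.2, 34.3, 78.6, 59.1, 44.5, 0.0 cfs; ΣQ_DR = 232.7 cfs.
V = ΣQ_DR · Δt = 232.7 × 1800 s = 4.189 × 10^5 ft³.
Over A = 0.392 mi², depth = V / A = 0.460 in.

d ≈ 0.460 in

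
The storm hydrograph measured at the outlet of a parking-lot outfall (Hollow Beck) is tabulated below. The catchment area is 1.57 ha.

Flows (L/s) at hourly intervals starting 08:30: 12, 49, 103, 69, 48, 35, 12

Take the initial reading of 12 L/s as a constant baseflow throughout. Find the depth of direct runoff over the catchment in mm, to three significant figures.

d ≈ 55.9 mm

Direct runoff: 0.0, 37.0, 91.0, 57.0, 36.0, 23.0, 0.0 L/s; ΣQ_DR = 244.0 L/s.
V = ΣQ_DR · Δt = 244.0 × 3600 s = 8.784 × 10^5 L.
Over A = 1.57 ha, depth = V / A = 55.9 mm.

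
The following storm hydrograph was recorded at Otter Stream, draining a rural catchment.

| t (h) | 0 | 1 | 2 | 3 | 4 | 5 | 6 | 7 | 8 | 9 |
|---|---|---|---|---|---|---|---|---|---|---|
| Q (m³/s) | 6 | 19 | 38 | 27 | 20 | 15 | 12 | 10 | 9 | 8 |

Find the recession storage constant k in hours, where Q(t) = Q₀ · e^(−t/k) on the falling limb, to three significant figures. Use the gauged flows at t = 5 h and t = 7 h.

On the falling limb, Q drops from 15 to 10 m³/s between t = 5 h and t = 7 h (Δt = 2 h).
k = −Δt / ln(Q₂/Q₁) = −2 / ln(10/15) = 4.93 h.

k ≈ 4.93 h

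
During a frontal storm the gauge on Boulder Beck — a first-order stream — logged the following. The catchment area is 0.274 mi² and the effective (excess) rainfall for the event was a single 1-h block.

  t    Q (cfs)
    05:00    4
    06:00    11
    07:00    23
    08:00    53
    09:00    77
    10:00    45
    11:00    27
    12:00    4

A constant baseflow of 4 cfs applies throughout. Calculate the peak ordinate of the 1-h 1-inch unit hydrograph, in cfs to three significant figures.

Direct runoff: 0.0, 7.0, 19.0, 49.0, 73.0, 41.0, 23.0, 0.0 cfs; ΣQ_DR = 212.0 cfs, peak = 73.0 cfs.
Runoff depth d = ΣQ_DR·Δt / A = 212.0 × 3600 / (0.274 mi²) = 1.199 in.
The 1-inch UH is the DRH scaled by (1 in)/d, so U_p = 73.0 × 1/1.199 = 60.9 cfs.

U_p ≈ 60.9 cfs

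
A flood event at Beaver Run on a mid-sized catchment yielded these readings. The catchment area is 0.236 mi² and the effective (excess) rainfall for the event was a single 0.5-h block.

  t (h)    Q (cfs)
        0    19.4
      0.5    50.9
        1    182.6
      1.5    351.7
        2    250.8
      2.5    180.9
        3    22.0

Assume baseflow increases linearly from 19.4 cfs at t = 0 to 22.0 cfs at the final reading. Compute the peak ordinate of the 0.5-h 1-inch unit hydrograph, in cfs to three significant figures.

U_p ≈ 110 cfs

Direct runoff: 0.00, 31.07, 162.33, 331.00, 229.67, 159.33, 0.00 cfs; ΣQ_DR = 913.4 cfs, peak = 331.00 cfs.
Runoff depth d = ΣQ_DR·Δt / A = 913.4 × 1800 / (0.236 mi²) = 2.999 in.
The 1-inch UH is the DRH scaled by (1 in)/d, so U_p = 331.00 × 1/2.999 = 110 cfs.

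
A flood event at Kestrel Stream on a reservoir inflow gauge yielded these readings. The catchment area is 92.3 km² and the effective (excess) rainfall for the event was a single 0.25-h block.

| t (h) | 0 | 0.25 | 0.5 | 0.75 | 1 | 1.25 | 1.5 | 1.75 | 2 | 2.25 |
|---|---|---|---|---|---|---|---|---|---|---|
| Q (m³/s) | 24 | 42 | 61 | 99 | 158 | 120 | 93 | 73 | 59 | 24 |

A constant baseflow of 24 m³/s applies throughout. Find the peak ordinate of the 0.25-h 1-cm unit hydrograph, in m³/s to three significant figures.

U_p ≈ 268 m³/s

Direct runoff: 0.0, 18.0, 37.0, 75.0, 134.0, 96.0, 69.0, 49.0, 35.0, 0.0 m³/s; ΣQ_DR = 513.0 m³/s, peak = 134.0 m³/s.
Runoff depth d = ΣQ_DR·Δt / A = 513.0 × 900 / (92.3 km²) = 5.002 mm.
The 1-cm UH is the DRH scaled by (10 mm)/d, so U_p = 134.0 × 10/5.002 = 268 m³/s.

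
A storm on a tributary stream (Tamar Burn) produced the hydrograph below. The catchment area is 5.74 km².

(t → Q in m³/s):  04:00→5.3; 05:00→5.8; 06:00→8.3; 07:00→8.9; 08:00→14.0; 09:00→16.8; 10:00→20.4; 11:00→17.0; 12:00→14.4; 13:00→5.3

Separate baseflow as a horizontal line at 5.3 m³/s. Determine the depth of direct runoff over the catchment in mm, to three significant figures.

Direct runoff: 0.0, 0.5, 3.0, 3.6, 8.7, 11.5, 15.1, 11.7, 9.1, 0.0 m³/s; ΣQ_DR = 63.20 m³/s.
V = ΣQ_DR · Δt = 63.20 × 3600 s = 2.275 × 10^5 m³.
Over A = 5.74 km², depth = V / A = 39.6 mm.

d ≈ 39.6 mm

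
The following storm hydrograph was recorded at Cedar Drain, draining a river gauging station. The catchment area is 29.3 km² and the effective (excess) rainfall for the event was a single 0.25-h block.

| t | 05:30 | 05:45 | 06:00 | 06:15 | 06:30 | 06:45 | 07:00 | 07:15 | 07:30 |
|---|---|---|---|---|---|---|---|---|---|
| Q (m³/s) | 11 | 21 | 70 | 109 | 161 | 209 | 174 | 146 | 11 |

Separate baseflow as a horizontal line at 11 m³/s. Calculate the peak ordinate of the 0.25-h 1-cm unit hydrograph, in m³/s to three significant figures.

U_p ≈ 79.3 m³/s

Direct runoff: 0.0, 10.0, 59.0, 98.0, 150.0, 198.0, 163.0, 135.0, 0.0 m³/s; ΣQ_DR = 813.0 m³/s, peak = 198.0 m³/s.
Runoff depth d = ΣQ_DR·Δt / A = 813.0 × 900 / (29.3 km²) = 24.97 mm.
The 1-cm UH is the DRH scaled by (10 mm)/d, so U_p = 198.0 × 10/24.97 = 79.3 m³/s.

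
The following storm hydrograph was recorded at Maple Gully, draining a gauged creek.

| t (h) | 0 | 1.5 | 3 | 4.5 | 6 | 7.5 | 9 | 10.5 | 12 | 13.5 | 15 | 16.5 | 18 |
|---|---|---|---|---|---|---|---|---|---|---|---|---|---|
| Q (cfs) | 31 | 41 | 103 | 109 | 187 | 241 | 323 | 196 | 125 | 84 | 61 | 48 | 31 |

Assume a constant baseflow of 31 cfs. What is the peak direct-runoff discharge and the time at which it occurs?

Q_p = 292.0 cfs at t = 9 h

Subtracting baseflow gives direct-runoff ordinates: 0.0, 10.0, 72.0, 78.0, 156.0, 210.0, 292.0, 165.0, 94.0, 53.0, 30.0, 17.0, 0.0 cfs.
The maximum is 292.0 cfs, occurring at the reading for t = 9 h.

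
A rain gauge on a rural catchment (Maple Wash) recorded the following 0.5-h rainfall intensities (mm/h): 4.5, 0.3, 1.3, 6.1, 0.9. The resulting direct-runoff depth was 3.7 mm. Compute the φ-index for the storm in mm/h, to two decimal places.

φ ≈ 1.60 mm/h

Only the 2 blocks with intensity above φ contribute runoff: 4.5, 6.1 mm/h.
Σ(I−φ)·Δt = d  ⇒  (4.5+6.1 − 2φ)·0.5 = 3.7
φ = (10.60 − 3.7/0.5) / 2 = 1.60 mm/h.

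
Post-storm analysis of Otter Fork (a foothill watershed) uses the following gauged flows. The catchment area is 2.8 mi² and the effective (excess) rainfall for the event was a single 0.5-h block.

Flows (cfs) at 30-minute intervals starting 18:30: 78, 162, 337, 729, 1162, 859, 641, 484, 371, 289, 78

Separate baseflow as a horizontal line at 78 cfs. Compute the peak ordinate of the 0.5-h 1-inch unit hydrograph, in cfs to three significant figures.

U_p ≈ 904 cfs

Direct runoff: 0.0, 84.0, 259.0, 651.0, 1084.0, 781.0, 563.0, 406.0, 293.0, 211.0, 0.0 cfs; ΣQ_DR = 4332 cfs, peak = 1084.0 cfs.
Runoff depth d = ΣQ_DR·Δt / A = 4332 × 1800 / (2.8 mi²) = 1.199 in.
The 1-inch UH is the DRH scaled by (1 in)/d, so U_p = 1084.0 × 1/1.199 = 904 cfs.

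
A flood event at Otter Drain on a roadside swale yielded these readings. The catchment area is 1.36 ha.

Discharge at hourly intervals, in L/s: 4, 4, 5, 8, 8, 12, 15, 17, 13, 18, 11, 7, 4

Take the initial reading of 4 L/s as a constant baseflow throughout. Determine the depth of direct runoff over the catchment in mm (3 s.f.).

Direct runoff: 0.0, 0.0, 1.0, 4.0, 4.0, 8.0, 11.0, 13.0, 9.0, 14.0, 7.0, 3.0, 0.0 L/s; ΣQ_DR = 74.00 L/s.
V = ΣQ_DR · Δt = 74.00 × 3600 s = 2.664 × 10^5 L.
Over A = 1.36 ha, depth = V / A = 19.6 mm.

d ≈ 19.6 mm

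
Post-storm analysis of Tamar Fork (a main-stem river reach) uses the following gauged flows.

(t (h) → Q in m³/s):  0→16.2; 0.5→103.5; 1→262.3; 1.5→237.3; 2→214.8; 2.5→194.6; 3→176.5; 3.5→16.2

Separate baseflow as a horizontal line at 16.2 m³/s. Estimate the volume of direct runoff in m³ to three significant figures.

V ≈ 1.97 × 10^6 m³

Direct-runoff ordinates (Q − Q_b): 0.0, 87.3, 246.1, 221.1, 198.6, 178.4, 160.3, 0.0 m³/s.
ΣQ_DR = 1092 m³/s.
With Δt = 0.5 h = 1800 s, V = ΣQ_DR · Δt = 1092 × 1800 = 1.97 × 10^6 m³.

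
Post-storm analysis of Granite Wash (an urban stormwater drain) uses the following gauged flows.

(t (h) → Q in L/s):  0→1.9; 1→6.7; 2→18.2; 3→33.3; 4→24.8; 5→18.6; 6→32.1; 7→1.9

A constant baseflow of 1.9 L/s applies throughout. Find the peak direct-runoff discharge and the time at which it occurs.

Subtracting baseflow gives direct-runoff ordinates: 0.0, 4.8, 16.3, 31.4, 22.9, 16.7, 30.2, 0.0 L/s.
The maximum is 31.4 L/s, occurring at the reading for t = 3 h.

Q_p = 31.4 L/s at t = 3 h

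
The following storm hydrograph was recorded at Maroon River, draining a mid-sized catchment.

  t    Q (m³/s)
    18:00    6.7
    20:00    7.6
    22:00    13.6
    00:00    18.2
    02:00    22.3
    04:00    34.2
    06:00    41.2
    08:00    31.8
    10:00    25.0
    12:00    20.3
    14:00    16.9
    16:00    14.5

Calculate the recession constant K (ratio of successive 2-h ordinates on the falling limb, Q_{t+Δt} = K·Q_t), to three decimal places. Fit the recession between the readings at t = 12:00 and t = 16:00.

Using the recession-limb readings at t = 12:00 and t = 16:00: Q falls from 20.3 to 14.5 m³/s over 2 intervals.
K = (Q₂/Q₁)^(1/2) = (14.5/20.3)^(1/2) = 0.845.

K ≈ 0.845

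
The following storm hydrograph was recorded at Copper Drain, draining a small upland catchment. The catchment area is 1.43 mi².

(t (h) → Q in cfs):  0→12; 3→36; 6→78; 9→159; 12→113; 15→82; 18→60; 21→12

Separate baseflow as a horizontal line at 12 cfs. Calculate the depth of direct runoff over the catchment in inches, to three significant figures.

d ≈ 1.48 in

Direct runoff: 0.0, 24.0, 66.0, 147.0, 101.0, 70.0, 48.0, 0.0 cfs; ΣQ_DR = 456.0 cfs.
V = ΣQ_DR · Δt = 456.0 × 10800 s = 4.925 × 10^6 ft³.
Over A = 1.43 mi², depth = V / A = 1.48 in.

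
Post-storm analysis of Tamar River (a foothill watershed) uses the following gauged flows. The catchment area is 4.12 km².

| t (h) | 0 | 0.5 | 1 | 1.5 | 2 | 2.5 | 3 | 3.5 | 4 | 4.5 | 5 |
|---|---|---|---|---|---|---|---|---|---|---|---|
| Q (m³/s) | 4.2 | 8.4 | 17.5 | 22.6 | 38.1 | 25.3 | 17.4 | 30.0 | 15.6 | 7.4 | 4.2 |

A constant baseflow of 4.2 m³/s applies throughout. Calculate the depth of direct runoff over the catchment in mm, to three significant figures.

Direct runoff: 0.0, 4.2, 13.3, 18.4, 33.9, 21.1, 13.2, 25.8, 11.4, 3.2, 0.0 m³/s; ΣQ_DR = 144.5 m³/s.
V = ΣQ_DR · Δt = 144.5 × 1800 s = 2.601 × 10^5 m³.
Over A = 4.12 km², depth = V / A = 63.1 mm.

d ≈ 63.1 mm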